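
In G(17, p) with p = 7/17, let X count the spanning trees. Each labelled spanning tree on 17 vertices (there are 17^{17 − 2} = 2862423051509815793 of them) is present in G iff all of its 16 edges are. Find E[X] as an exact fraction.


K_17 has 17^{17 − 2} = 2862423051509815793 labelled spanning trees.
For each such spanning tree H, let X_H = 1 if all 16 edges of H are present in G. Then P[X_H = 1] = p^{16} = (7/17)^{16} = 33232930569601/48661191875666868481.
Summing the indicators: E[X] = Σ_H E[X_H] = 2862423051509815793 · p^{16} = 2862423051509815793 · 33232930569601/48661191875666868481 = 33232930569601/17.
Numerically: E[X] ≈ 1.95488e+12.

E[X] = 2862423051509815793 · (7/17)^{16} = 33232930569601/17 ≈ 1.95488e+12.


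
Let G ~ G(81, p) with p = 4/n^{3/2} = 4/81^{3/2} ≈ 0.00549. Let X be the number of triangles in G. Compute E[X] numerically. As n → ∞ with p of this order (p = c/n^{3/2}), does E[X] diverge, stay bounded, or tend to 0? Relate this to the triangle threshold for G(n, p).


Number of potential triangles: C(81, 3) = 85320.
Each occurs with probability p³ ≈ (0.00549)³ ≈ 1.65195e-07.
By linearity: E[X] = C(81, 3)·p³ ≈ 85320 · 1.65195e-07 ≈ 0.014.
Since α = 3/2 > 1, p = c/n^{3/2} = o(1/n) is below the triangle threshold p ~ 1/n. Asymptotically E[X] ~ (c³/6)·n^{3(1−α)} = (4³/6)·n^{-1.5} → 0, so by Markov's inequality G has no triangles w.h.p.

E[X] ≈ 0.014; in regime p = Θ(1/n^{3/2}) E[X] tends to 0 (below the triangle threshold p ~ 1/n).


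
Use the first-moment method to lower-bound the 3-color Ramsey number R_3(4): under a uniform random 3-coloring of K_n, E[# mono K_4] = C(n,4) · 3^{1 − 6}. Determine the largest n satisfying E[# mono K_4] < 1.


We need C(n, 4) · 3^{1 − 6} < 1, i.e. C(n, 4) < 3^{6 − 1} = 243.
Check values of n near the boundary:
  n = 7: C(7, 4) = 35; 35 < 243? YES
  n = 8: C(8, 4) = 70; 70 < 243? YES
  n = 9: C(9, 4) = 126; 126 < 243? YES
  n = 10: C(10, 4) = 210; 210 < 243? YES
  n = 11: C(11, 4) = 330; 330 < 243? NO
  n = 12: C(12, 4) = 495; 495 < 243? NO
The largest n with C(n, 4) < 243 is n = 10 (where E[X] = 70/81 ≈ 0.8642). Hence R_3(4) > 10, i.e. R_3(4) ≥ 11.

Largest n = 10; hence R_3(4) > 10.


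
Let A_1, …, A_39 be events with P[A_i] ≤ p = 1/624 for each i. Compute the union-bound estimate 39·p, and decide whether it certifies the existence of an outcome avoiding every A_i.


Union bound: P[∪_{i=1}^{39} A_i] ≤ Σ_i P[A_i] ≤ 39·p = 39·(1/624) = 1/16.
Numerically: 1/16 ≈ 0.0625000.
Is 1/16 < 1? YES.
Since P[∪ A_i] ≤ 1/16 < 1, the complement has P[∩ A_i^c] ≥ 1 − 1/16 = 15/16 > 0, so some outcome avoids every A_i.

39·p = 1/16 ≈ 0.0625000; existence CERTIFIED by the union bound.


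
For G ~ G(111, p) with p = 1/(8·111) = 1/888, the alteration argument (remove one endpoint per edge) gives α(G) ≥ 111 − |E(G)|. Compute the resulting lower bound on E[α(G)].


E[|E(G)|] = C(111, 2)·p = 6105 · (1/888) = 55/8.
E[α(G)] ≥ n − E[|E(G)|] = 111 − 55/8 = 833/8.
Numerically: ≈ 104.125.
(This is only a lower bound; the true E[α(G)] may be larger.)

E[α(G)] ≥ 833/8 ≈ 104.125.


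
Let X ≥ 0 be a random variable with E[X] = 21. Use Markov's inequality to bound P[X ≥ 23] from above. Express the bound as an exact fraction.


μ = E[X] = 21, a = 23.
Markov: P[X ≥ 23] ≤ μ/a = (21)/23 = 21/23.
Numerically: ≈ 0.9130.
(Since a = 23 > μ = 21.0000, the bound 21/23 is < 1 and informative.)

P[X ≥ 23] ≤ 21/23 ≈ 0.9130.


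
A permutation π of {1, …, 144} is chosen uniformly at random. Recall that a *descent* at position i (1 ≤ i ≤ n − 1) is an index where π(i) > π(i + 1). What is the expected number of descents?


Write X = Σ X_I over i = 1, …, 143, with X_I the indicator of one descent.
There are 143 indicators.
For each fixed i, the pair (π(i), π(i+1)) is a uniformly random ordered pair of distinct values from {1, …, 144}; by symmetry P[π(i) > π(i+1)] = 1/2.
By linearity: E[X] = 143 · (1/2) = (144 − 1) · (1/2) = 143/2 ≈ 71.5000.

E[X] = 143/2 = 71.5000.


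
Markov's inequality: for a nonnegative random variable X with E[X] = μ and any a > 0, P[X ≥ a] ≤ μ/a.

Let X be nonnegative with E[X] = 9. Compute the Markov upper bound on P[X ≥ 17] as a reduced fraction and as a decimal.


μ = E[X] = 9, a = 17.
Markov: P[X ≥ 17] ≤ μ/a = (9)/17 = 9/17.
Numerically: ≈ 0.52941.
(Since a = 17 > μ = 9.00000, the bound 9/17 is < 1 and informative.)

P[X ≥ 17] ≤ 9/17 ≈ 0.52941.


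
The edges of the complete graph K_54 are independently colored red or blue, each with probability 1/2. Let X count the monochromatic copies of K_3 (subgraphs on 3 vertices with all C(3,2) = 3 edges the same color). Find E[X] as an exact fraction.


Let X = Σ_S X_S over the C(54, 3) = 24804 subsets S of size 3, where X_S = 1 if the K_3 on S is monochromatic.
For a fixed S, the K_3 on S has C(3, 2) = 3 edges. P[all 3 edges red] = (1/2)^3, and likewise for blue, so P[monochromatic] = 2·(1/2)^3 = 2^{1 − 3} = 1/4.
By linearity of expectation: E[X] = C(54, 3) · 2^{1 − 3} = 24804 · 1/4 = 6201.
Numerically: E[X] ≈ 6201.0000.

E[X] = C(54,3)·2^(1−C(3,2)) = 6201 ≈ 6201.0000.


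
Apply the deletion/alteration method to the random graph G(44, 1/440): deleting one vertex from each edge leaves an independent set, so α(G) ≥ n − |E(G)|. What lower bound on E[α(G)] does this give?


E[|E(G)|] = C(44, 2)·p = 946 · (1/440) = 43/20.
E[α(G)] ≥ n − E[|E(G)|] = 44 − 43/20 = 837/20.
Numerically: ≈ 41.850.
(This is only a lower bound; the true E[α(G)] may be larger.)

E[α(G)] ≥ 837/20 ≈ 41.850.


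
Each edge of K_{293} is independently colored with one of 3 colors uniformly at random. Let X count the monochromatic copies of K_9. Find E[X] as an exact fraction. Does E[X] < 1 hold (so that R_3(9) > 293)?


E[X] = C(293, 9) · 3^{1 − 36} = 38740172144007620 · 3^{−35} = 38740172144007620/50031545098999707.
As a reduced fraction: E[X] = 38740172144007620/50031545098999707 ≈ 0.7743149.
Is E[X] < 1? YES.
Since E[X] < 1, there exists a 3-coloring of K_{293} with no monochromatic K_9; hence R_3(9) > 293.

E[X] = 38740172144007620/50031545098999707 ≈ 0.7743149; E[X] < 1, so R_3(9) > 293.


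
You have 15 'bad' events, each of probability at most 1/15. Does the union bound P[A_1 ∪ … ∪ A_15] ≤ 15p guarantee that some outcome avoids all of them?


Union bound: P[∪_{i=1}^{15} A_i] ≤ Σ_i P[A_i] ≤ 15·p = 15·(1/15) = 1.
Numerically: 1 ≈ 1.0000000.
Is 1 < 1? NO.
Since the bound 1 is ≥ 1, the union bound is uninformative here; it does NOT by itself certify existence.

15·p = 1 ≈ 1.0000000; existence NOT certified by the union bound.


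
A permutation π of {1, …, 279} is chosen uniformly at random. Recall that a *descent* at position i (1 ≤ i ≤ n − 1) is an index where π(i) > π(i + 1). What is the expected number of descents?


Write X = Σ X_I over i = 1, …, 278, with X_I the indicator of one descent.
There are 278 indicators.
For each fixed i, the pair (π(i), π(i+1)) is a uniformly random ordered pair of distinct values from {1, …, 279}; by symmetry P[π(i) > π(i+1)] = 1/2.
By linearity: E[X] = 278 · (1/2) = (279 − 1) · (1/2) = 139 ≈ 139.000000.

E[X] = 139 = 139.000000.


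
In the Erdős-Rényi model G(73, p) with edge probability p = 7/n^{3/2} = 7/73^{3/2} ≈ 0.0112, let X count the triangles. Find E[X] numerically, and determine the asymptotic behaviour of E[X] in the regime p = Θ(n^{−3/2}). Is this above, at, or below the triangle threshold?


Number of potential triangles: C(73, 3) = 62196.
Each occurs with probability p³ ≈ (0.0112)³ ≈ 1.41365e-06.
By linearity: E[X] = C(73, 3)·p³ ≈ 62196 · 1.41365e-06 ≈ 0.088.
Since α = 3/2 > 1, p = c/n^{3/2} = o(1/n) is below the triangle threshold p ~ 1/n. Asymptotically E[X] ~ (c³/6)·n^{3(1−α)} = (7³/6)·n^{-1.5} → 0, so by Markov's inequality G has no triangles w.h.p.

E[X] ≈ 0.088; in regime p = Θ(1/n^{3/2}) E[X] tends to 0 (below the triangle threshold p ~ 1/n).


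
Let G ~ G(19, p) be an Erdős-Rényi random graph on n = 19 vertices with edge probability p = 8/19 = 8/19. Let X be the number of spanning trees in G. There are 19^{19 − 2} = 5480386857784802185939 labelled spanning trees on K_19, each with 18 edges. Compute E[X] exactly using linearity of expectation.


K_19 has 19^{19 − 2} = 5480386857784802185939 labelled spanning trees.
For each such spanning tree H, let X_H = 1 if all 18 edges of H are present in G. Then P[X_H = 1] = p^{18} = (8/19)^{18} = 18014398509481984/104127350297911241532841.
Summing the indicators: E[X] = Σ_H E[X_H] = 5480386857784802185939 · p^{18} = 5480386857784802185939 · 18014398509481984/104127350297911241532841 = 18014398509481984/19.
Numerically: E[X] ≈ 9.481e+14.

E[X] = 5480386857784802185939 · (8/19)^{18} = 18014398509481984/19 ≈ 9.481e+14.


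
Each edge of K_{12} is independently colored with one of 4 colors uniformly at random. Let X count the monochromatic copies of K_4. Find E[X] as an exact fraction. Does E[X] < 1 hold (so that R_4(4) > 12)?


E[X] = C(12, 4) · 4^{1 − 6} = 495 · 4^{−5} = 495/1024.
As a reduced fraction: E[X] = 495/1024 ≈ 0.4834.
Is E[X] < 1? YES.
Since E[X] < 1, there exists a 4-coloring of K_{12} with no monochromatic K_4; hence R_4(4) > 12.

E[X] = 495/1024 ≈ 0.4834; E[X] < 1, so R_4(4) > 12.


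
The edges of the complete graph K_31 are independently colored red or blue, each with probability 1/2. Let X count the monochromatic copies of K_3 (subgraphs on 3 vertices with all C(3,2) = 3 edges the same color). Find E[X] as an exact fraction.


Let X = Σ_S X_S over the C(31, 3) = 4495 subsets S of size 3, where X_S = 1 if the K_3 on S is monochromatic.
For a fixed S, the K_3 on S has C(3, 2) = 3 edges. P[all 3 edges red] = (1/2)^3, and likewise for blue, so P[monochromatic] = 2·(1/2)^3 = 2^{1 − 3} = 1/4.
Summing: E[X] = C(31, 3) · 2^{1 − 3} = 4495 · 1/4 = 4495/4.
Numerically: E[X] ≈ 1123.7500.

E[X] = C(31,3)·2^(1−C(3,2)) = 4495/4 ≈ 1123.7500.


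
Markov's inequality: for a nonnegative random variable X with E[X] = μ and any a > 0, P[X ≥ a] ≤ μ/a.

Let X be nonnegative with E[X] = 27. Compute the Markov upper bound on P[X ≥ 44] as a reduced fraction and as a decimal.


μ = E[X] = 27, a = 44.
Markov: P[X ≥ 44] ≤ μ/a = (27)/44 = 27/44.
Numerically: ≈ 0.614.
(Since a = 44 > μ = 27.000, the bound 27/44 is < 1 and informative.)

P[X ≥ 44] ≤ 27/44 ≈ 0.614.


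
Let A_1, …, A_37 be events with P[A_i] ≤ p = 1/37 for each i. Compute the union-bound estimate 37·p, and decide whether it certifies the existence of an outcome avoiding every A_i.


Union bound: P[∪_{i=1}^{37} A_i] ≤ Σ_i P[A_i] ≤ 37·p = 37·(1/37) = 1.
Numerically: 1 ≈ 1.000000.
Is 1 < 1? NO.
Since the bound 1 is ≥ 1, the union bound is uninformative here; it does NOT by itself certify existence.

37·p = 1 ≈ 1.000000; existence NOT certified by the union bound.


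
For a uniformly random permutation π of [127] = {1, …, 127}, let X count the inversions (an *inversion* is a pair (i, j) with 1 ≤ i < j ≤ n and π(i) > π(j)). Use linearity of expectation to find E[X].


Write X = Σ X_I over the C(127, 2) = 8001 pairs i < j, with X_I the indicator of one inversion.
There are 8001 indicators.
For each fixed pair i < j, the values π(i) and π(j) are two distinct elements of {1, …, 127} in uniformly random order; by symmetry P[π(i) > π(j)] = 1/2.
By linearity: E[X] = 8001 · (1/2) = C(127, 2) · (1/2) = 8001/2 = 8001/2 ≈ 4000.5000.

E[X] = 8001/2 = 4000.5000.


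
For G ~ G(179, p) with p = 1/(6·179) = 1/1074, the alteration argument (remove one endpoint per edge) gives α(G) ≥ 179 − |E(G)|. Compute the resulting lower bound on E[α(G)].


E[|E(G)|] = C(179, 2)·p = 15931 · (1/1074) = 89/6.
E[α(G)] ≥ n − E[|E(G)|] = 179 − 89/6 = 985/6.
Numerically: ≈ 164.166667.
(This is only a lower bound; the true E[α(G)] may be larger.)

E[α(G)] ≥ 985/6 ≈ 164.166667.


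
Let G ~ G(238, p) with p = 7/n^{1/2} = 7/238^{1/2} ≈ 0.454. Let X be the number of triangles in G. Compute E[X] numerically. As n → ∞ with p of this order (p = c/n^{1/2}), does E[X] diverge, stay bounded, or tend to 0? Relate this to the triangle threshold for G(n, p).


Number of potential triangles: C(238, 3) = 2218636.
Each occurs with probability p³ ≈ (0.454)³ ≈ 9.34176e-02.
By linearity: E[X] = C(238, 3)·p³ ≈ 2218636 · 9.34176e-02 ≈ 207259.640.
Since α = 1/2 < 1, p = c/n^{1/2} ≫ 1/n is above the triangle threshold p ~ 1/n. Asymptotically E[X] ~ (c³/6)·n^{3(1−α)} = (7³/6)·n^{1.5} → ∞; triangles are abundant w.h.p.

E[X] ≈ 207259.640; in regime p = Θ(1/n^{1/2}) E[X] diverges (above the triangle threshold p ~ 1/n).


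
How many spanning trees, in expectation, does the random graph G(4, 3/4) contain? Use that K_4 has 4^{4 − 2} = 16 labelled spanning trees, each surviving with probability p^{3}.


K_4 has 4^{4 − 2} = 16 labelled spanning trees.
For each such spanning tree H, let X_H = 1 if all 3 edges of H are present in G. Then P[X_H = 1] = p^{3} = (3/4)^{3} = 27/64.
By linearity of expectation: E[X] = Σ_H E[X_H] = 16 · p^{3} = 16 · 27/64 = 27/4.
Numerically: E[X] ≈ 6.75.

E[X] = 16 · (3/4)^{3} = 27/4 ≈ 6.75.


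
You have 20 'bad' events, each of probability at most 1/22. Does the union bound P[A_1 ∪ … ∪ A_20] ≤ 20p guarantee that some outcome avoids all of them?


Union bound: P[∪_{i=1}^{20} A_i] ≤ Σ_i P[A_i] ≤ 20·p = 20·(1/22) = 10/11.
Numerically: 10/11 ≈ 0.9091.
Is 10/11 < 1? YES.
Since P[∪ A_i] ≤ 10/11 < 1, the complement has P[∩ A_i^c] ≥ 1 − 10/11 = 1/11 > 0, so some outcome avoids every A_i.

20·p = 10/11 ≈ 0.9091; existence CERTIFIED by the union bound.


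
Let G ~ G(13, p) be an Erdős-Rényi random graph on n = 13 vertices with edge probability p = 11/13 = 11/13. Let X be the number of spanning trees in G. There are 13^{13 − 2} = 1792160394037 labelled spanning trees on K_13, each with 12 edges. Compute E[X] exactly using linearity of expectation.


K_13 has 13^{13 − 2} = 1792160394037 labelled spanning trees.
For each such spanning tree H, let X_H = 1 if all 12 edges of H are present in G. Then P[X_H = 1] = p^{12} = (11/13)^{12} = 3138428376721/23298085122481.
By linearity: E[X] = Σ_H E[X_H] = 1792160394037 · p^{12} = 1792160394037 · 3138428376721/23298085122481 = 3138428376721/13.
Numerically: E[X] ≈ 2.4142e+11.

E[X] = 1792160394037 · (11/13)^{12} = 3138428376721/13 ≈ 2.4142e+11.


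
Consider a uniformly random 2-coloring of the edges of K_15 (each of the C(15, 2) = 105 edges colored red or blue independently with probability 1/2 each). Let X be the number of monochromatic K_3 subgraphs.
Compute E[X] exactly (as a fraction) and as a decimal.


Let X = Σ_S X_S over the C(15, 3) = 455 subsets S of size 3, where X_S = 1 if the K_3 on S is monochromatic.
For a fixed S, the K_3 on S has C(3, 2) = 3 edges. P[all 3 edges red] = (1/2)^3, and likewise for blue, so P[monochromatic] = 2·(1/2)^3 = 2^{1 − 3} = 1/4.
Summing: E[X] = C(15, 3) · 2^{1 − 3} = 455 · 1/4 = 455/4.
Numerically: E[X] ≈ 113.75000.

E[X] = C(15,3)·2^(1−C(3,2)) = 455/4 ≈ 113.75000.


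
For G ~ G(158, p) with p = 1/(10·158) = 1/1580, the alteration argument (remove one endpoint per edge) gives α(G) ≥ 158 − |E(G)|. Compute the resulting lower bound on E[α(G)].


E[|E(G)|] = C(158, 2)·p = 12403 · (1/1580) = 157/20.
E[α(G)] ≥ n − E[|E(G)|] = 158 − 157/20 = 3003/20.
Numerically: ≈ 150.150.
(This is only a lower bound; the true E[α(G)] may be larger.)

E[α(G)] ≥ 3003/20 ≈ 150.150.


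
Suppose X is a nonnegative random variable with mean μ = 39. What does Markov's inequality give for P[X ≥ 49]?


μ = E[X] = 39, a = 49.
Markov: P[X ≥ 49] ≤ μ/a = (39)/49 = 39/49.
Numerically: ≈ 0.79592.
(Since a = 49 > μ = 39.00000, the bound 39/49 is < 1 and informative.)

P[X ≥ 49] ≤ 39/49 ≈ 0.79592.


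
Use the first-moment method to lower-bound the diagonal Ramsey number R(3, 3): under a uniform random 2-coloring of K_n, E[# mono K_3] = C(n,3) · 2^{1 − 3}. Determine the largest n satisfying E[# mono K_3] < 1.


We need C(n, 3) · 2^{1 − 3} < 1, i.e. C(n, 3) < 2^{3 − 1} = 4.
Check values of n near the boundary:
  n = 3: C(3, 3) = 1; 1 < 4? YES
  n = 4: C(4, 3) = 4; 4 < 4? NO
The largest n with C(n, 3) < 4 is n = 3 (where E[X] = 1/4 ≈ 0.250000). Hence R(3, 3) > 3, i.e. R(3, 3) ≥ 4.

Largest n = 3; hence R(3, 3) > 3.


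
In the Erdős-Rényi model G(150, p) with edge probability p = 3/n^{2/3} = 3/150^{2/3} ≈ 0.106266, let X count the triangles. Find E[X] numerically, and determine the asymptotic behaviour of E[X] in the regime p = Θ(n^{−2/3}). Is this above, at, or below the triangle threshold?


Number of potential triangles: C(150, 3) = 551300.
Each occurs with probability p³ ≈ (0.106266)³ ≈ 1.20000000e-03.
By linearity: E[X] = C(150, 3)·p³ ≈ 551300 · 1.20000000e-03 ≈ 661.560000.
Since α = 2/3 < 1, p = c/n^{2/3} ≫ 1/n is above the triangle threshold p ~ 1/n. Asymptotically E[X] ~ (c³/6)·n^{3(1−α)} = (3³/6)·n^{1} → ∞; triangles are abundant w.h.p.

E[X] ≈ 661.560000; in regime p = Θ(1/n^{2/3}) E[X] diverges (above the triangle threshold p ~ 1/n).


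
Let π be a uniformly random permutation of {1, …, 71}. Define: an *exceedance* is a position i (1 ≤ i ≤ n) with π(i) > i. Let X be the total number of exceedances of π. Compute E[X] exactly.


Write X = Σ_{i=1}^{71} X_i, where X_i = 1_{π(i) > i}.
For each fixed i, π(i) is uniform over {1, …, 71} (marginal of a uniform permutation), so P[π(i) > i] = (n − i)/n. Summing: Σ_{i=1}^{71} (n − i)/n = (0 + 1 + … + 70)/71 = 71(71 − 1)/(2·71) = (71 − 1)/2.
Hence E[X] = Σ_{i=1}^{71} (71 − i)/71 = 35 ≈ 35.000.

E[X] = 35 = 35.000.


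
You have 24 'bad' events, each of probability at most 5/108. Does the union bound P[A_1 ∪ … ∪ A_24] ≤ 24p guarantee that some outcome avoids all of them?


Union bound: P[∪_{i=1}^{24} A_i] ≤ Σ_i P[A_i] ≤ 24·p = 24·(5/108) = 10/9.
Numerically: 10/9 ≈ 1.1111111.
Is 10/9 < 1? NO.
Since the bound 10/9 is ≥ 1, the union bound is uninformative here; it does NOT by itself certify existence.

24·p = 10/9 ≈ 1.1111111; existence NOT certified by the union bound.


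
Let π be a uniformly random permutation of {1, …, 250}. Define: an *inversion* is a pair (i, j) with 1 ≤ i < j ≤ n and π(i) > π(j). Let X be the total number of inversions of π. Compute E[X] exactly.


Write X = Σ X_I over the C(250, 2) = 31125 pairs i < j, with X_I the indicator of one inversion.
There are 31125 indicators.
For each fixed pair i < j, the values π(i) and π(j) are two distinct elements of {1, …, 250} in uniformly random order; by symmetry P[π(i) > π(j)] = 1/2.
By linearity: E[X] = 31125 · (1/2) = C(250, 2) · (1/2) = 31125/2 = 31125/2 ≈ 15562.50000.

E[X] = 31125/2 = 15562.50000.


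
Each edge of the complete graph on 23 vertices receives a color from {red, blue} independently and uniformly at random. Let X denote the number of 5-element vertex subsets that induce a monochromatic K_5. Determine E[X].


Let X = Σ_S X_S over the C(23, 5) = 33649 subsets S of size 5, where X_S = 1 if the K_5 on S is monochromatic.
For a fixed S, the K_5 on S has C(5, 2) = 10 edges. P[all 10 edges red] = (1/2)^10, and likewise for blue, so P[monochromatic] = 2·(1/2)^10 = 2^{1 − 10} = 1/512.
Summing: E[X] = C(23, 5) · 2^{1 − 10} = 33649 · 1/512 = 33649/512.
Numerically: E[X] ≈ 65.721.

E[X] = C(23,5)·2^(1−C(5,2)) = 33649/512 ≈ 65.721.


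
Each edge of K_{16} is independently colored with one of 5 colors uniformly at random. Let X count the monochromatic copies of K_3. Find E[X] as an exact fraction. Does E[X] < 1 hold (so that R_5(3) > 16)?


E[X] = C(16, 3) · 5^{1 − 3} = 560 · 5^{−2} = 560/25.
As a reduced fraction: E[X] = 112/5 ≈ 22.4000000.
Is E[X] < 1? NO.
Since E[X] ≥ 1, the first-moment bound is inconclusive at n = 16; it does NOT by itself certify R_5(3) > 16.

E[X] = 112/5 ≈ 22.4000000; E[X] ≥ 1; first-moment method inconclusive here.


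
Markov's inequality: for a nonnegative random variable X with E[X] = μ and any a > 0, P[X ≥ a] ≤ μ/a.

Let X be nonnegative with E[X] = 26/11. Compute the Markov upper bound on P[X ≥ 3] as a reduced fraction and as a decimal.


μ = E[X] = 26/11, a = 3.
Markov: P[X ≥ 3] ≤ μ/a = (26/11)/3 = 26/33.
Numerically: ≈ 0.788.
(Since a = 3 > μ = 2.364, the bound 26/33 is < 1 and informative.)

P[X ≥ 3] ≤ 26/33 ≈ 0.788.


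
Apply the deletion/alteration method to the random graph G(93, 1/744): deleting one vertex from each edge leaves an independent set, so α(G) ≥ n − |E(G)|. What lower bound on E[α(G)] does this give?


E[|E(G)|] = C(93, 2)·p = 4278 · (1/744) = 23/4.
E[α(G)] ≥ n − E[|E(G)|] = 93 − 23/4 = 349/4.
Numerically: ≈ 87.250000.
(This is only a lower bound; the true E[α(G)] may be larger.)

E[α(G)] ≥ 349/4 ≈ 87.250000.


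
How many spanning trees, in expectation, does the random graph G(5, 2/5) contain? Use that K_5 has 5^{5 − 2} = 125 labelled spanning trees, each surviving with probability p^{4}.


K_5 has 5^{5 − 2} = 125 labelled spanning trees.
For each such spanning tree H, let X_H = 1 if all 4 edges of H are present in G. Then P[X_H = 1] = p^{4} = (2/5)^{4} = 16/625.
Summing the indicators: E[X] = Σ_H E[X_H] = 125 · p^{4} = 125 · 16/625 = 16/5.
Numerically: E[X] ≈ 3.2.

E[X] = 125 · (2/5)^{4} = 16/5 ≈ 3.2.


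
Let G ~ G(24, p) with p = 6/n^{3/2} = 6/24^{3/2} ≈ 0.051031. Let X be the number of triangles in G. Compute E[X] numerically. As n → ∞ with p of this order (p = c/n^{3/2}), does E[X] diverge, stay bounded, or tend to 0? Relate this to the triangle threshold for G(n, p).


Number of potential triangles: C(24, 3) = 2024.
Each occurs with probability p³ ≈ (0.051031)³ ≈ 1.3289332e-04.
By linearity: E[X] = C(24, 3)·p³ ≈ 2024 · 1.3289332e-04 ≈ 0.26898.
Since α = 3/2 > 1, p = c/n^{3/2} = o(1/n) is below the triangle threshold p ~ 1/n. Asymptotically E[X] ~ (c³/6)·n^{3(1−α)} = (6³/6)·n^{-1.5} → 0, so by Markov's inequality G has no triangles w.h.p.

E[X] ≈ 0.26898; in regime p = Θ(1/n^{3/2}) E[X] tends to 0 (below the triangle threshold p ~ 1/n).


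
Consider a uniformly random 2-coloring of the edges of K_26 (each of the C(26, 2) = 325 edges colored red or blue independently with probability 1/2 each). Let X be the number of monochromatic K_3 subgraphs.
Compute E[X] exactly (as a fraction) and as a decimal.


Let X = Σ_S X_S over the C(26, 3) = 2600 subsets S of size 3, where X_S = 1 if the K_3 on S is monochromatic.
For a fixed S, the K_3 on S has C(3, 2) = 3 edges. P[all 3 edges red] = (1/2)^3, and likewise for blue, so P[monochromatic] = 2·(1/2)^3 = 2^{1 − 3} = 1/4.
By linearity of expectation: E[X] = C(26, 3) · 2^{1 − 3} = 2600 · 1/4 = 650.
Numerically: E[X] ≈ 650.00000.

E[X] = C(26,3)·2^(1−C(3,2)) = 650 ≈ 650.00000.


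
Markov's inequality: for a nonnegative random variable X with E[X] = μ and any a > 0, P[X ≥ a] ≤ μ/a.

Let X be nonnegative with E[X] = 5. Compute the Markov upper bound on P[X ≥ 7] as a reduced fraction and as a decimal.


μ = E[X] = 5, a = 7.
Markov: P[X ≥ 7] ≤ μ/a = (5)/7 = 5/7.
Numerically: ≈ 0.7143.
(Since a = 7 > μ = 5.0000, the bound 5/7 is < 1 and informative.)

P[X ≥ 7] ≤ 5/7 ≈ 0.7143.


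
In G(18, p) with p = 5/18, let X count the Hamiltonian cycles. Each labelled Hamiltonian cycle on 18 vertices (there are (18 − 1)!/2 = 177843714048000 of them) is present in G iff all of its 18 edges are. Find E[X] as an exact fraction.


K_18 has (18 − 1)!/2 = 177843714048000 labelled Hamiltonian cycles.
For each such Hamiltonian cycle H, let X_H = 1 if all 18 edges of H are present in G. Then P[X_H = 1] = p^{18} = (5/18)^{18} = 3814697265625/39346408075296537575424.
By linearity: E[X] = Σ_H E[X_H] = 177843714048000 · p^{18} = 177843714048000 · 3814697265625/39346408075296537575424 = 56800365447998046875/3294258113514384.
Numerically: E[X] ≈ 17242.2.

E[X] = 177843714048000 · (5/18)^{18} = 56800365447998046875/3294258113514384 ≈ 17242.2.


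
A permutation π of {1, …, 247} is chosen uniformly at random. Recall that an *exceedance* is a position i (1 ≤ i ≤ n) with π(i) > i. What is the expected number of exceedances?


Write X = Σ_{i=1}^{247} X_i, where X_i = 1_{π(i) > i}.
For each fixed i, π(i) is uniform over {1, …, 247} (marginal of a uniform permutation), so P[π(i) > i] = (n − i)/n. Summing: Σ_{i=1}^{247} (n − i)/n = (0 + 1 + … + 246)/247 = 247(247 − 1)/(2·247) = (247 − 1)/2.
Hence E[X] = Σ_{i=1}^{247} (247 − i)/247 = 123 ≈ 123.00000.

E[X] = 123 = 123.00000.


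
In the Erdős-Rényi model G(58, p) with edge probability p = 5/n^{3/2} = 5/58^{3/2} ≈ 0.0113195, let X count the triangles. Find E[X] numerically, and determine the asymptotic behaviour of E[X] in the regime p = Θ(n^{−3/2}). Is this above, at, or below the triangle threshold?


Number of potential triangles: C(58, 3) = 30856.
Each occurs with probability p³ ≈ (0.0113195)³ ≈ 1.45038748e-06.
By linearity: E[X] = C(58, 3)·p³ ≈ 30856 · 1.45038748e-06 ≈ 0.044753.
Since α = 3/2 > 1, p = c/n^{3/2} = o(1/n) is below the triangle threshold p ~ 1/n. Asymptotically E[X] ~ (c³/6)·n^{3(1−α)} = (5³/6)·n^{-1.5} → 0, so by Markov's inequality G has no triangles w.h.p.

E[X] ≈ 0.044753; in regime p = Θ(1/n^{3/2}) E[X] tends to 0 (below the triangle threshold p ~ 1/n).


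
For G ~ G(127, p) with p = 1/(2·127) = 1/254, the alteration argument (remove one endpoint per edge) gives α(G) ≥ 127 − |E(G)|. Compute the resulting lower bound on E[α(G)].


E[|E(G)|] = C(127, 2)·p = 8001 · (1/254) = 63/2.
E[α(G)] ≥ n − E[|E(G)|] = 127 − 63/2 = 191/2.
Numerically: ≈ 95.500.
(This is only a lower bound; the true E[α(G)] may be larger.)

E[α(G)] ≥ 191/2 ≈ 95.500.


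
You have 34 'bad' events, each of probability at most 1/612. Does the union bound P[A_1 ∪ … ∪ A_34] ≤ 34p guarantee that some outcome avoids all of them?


Union bound: P[∪_{i=1}^{34} A_i] ≤ Σ_i P[A_i] ≤ 34·p = 34·(1/612) = 1/18.
Numerically: 1/18 ≈ 0.0556.
Is 1/18 < 1? YES.
Since P[∪ A_i] ≤ 1/18 < 1, the complement has P[∩ A_i^c] ≥ 1 − 1/18 = 17/18 > 0, so some outcome avoids every A_i.

34·p = 1/18 ≈ 0.0556; existence CERTIFIED by the union bound.


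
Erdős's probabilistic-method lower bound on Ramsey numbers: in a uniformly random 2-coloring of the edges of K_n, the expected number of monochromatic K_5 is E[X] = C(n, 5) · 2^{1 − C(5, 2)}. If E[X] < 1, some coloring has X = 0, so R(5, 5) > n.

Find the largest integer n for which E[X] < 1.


We need C(n, 5) · 2^{1 − 10} < 1, i.e. C(n, 5) < 2^{10 − 1} = 512.
Check values of n near the boundary:
  n = 6: C(6, 5) = 6; 6 < 512? YES
  n = 7: C(7, 5) = 21; 21 < 512? YES
  n = 8: C(8, 5) = 56; 56 < 512? YES
  n = 9: C(9, 5) = 126; 126 < 512? YES
  n = 10: C(10, 5) = 252; 252 < 512? YES
  n = 11: C(11, 5) = 462; 462 < 512? YES
  n = 12: C(12, 5) = 792; 792 < 512? NO
  n = 13: C(13, 5) = 1287; 1287 < 512? NO
The largest n with C(n, 5) < 512 is n = 11 (where E[X] = 231/256 ≈ 0.902). Hence R(5, 5) > 11, i.e. R(5, 5) ≥ 12.

Largest n = 11; hence R(5, 5) > 11.


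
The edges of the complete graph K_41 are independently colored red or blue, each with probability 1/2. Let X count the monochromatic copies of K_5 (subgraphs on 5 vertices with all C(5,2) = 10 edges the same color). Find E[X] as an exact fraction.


Let X = Σ_S X_S over the C(41, 5) = 749398 subsets S of size 5, where X_S = 1 if the K_5 on S is monochromatic.
For a fixed S, the K_5 on S has C(5, 2) = 10 edges. P[all 10 edges red] = (1/2)^10, and likewise for blue, so P[monochromatic] = 2·(1/2)^10 = 2^{1 − 10} = 1/512.
By linearity of expectation: E[X] = C(41, 5) · 2^{1 − 10} = 749398 · 1/512 = 374699/256.
Numerically: E[X] ≈ 1463.66797.

E[X] = C(41,5)·2^(1−C(5,2)) = 374699/256 ≈ 1463.66797.


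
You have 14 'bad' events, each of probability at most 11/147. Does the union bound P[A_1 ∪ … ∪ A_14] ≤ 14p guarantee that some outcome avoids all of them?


Union bound: P[∪_{i=1}^{14} A_i] ≤ Σ_i P[A_i] ≤ 14·p = 14·(11/147) = 22/21.
Numerically: 22/21 ≈ 1.047619.
Is 22/21 < 1? NO.
Since the bound 22/21 is ≥ 1, the union bound is uninformative here; it does NOT by itself certify existence.

14·p = 22/21 ≈ 1.047619; existence NOT certified by the union bound.


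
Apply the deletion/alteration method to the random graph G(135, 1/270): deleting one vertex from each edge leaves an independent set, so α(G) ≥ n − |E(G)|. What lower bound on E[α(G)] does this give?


E[|E(G)|] = C(135, 2)·p = 9045 · (1/270) = 67/2.
E[α(G)] ≥ n − E[|E(G)|] = 135 − 67/2 = 203/2.
Numerically: ≈ 101.50000.
(This is only a lower bound; the true E[α(G)] may be larger.)

E[α(G)] ≥ 203/2 ≈ 101.50000.


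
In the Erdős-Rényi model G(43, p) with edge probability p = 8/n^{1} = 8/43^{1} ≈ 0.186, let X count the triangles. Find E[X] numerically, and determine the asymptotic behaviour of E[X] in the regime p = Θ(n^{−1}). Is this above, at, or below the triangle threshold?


Number of potential triangles: C(43, 3) = 12341.
Each occurs with probability p³ ≈ (0.186)³ ≈ 6.43968e-03.
By linearity: E[X] = C(43, 3)·p³ ≈ 12341 · 6.43968e-03 ≈ 79.472.
Here α = 1, so p = 8/n is exactly at the triangle threshold p ~ 1/n. Asymptotically E[X] → c³/6 = 8³/6 = 256/3 ≈ 85.333, a bounded constant. In this regime the triangle count is asymptotically Poisson(c³/6).

E[X] ≈ 79.472; in regime p = Θ(1/n^{1}) E[X] stays bounded (at the triangle threshold p ~ 1/n).


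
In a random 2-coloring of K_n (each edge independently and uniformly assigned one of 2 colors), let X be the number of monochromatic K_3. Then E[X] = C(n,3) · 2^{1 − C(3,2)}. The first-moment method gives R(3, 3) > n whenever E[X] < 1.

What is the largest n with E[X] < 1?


We need C(n, 3) · 2^{1 − 3} < 1, i.e. C(n, 3) < 2^{3 − 1} = 4.
Check values of n near the boundary:
  n = 3: C(3, 3) = 1; 1 < 4? YES
  n = 4: C(4, 3) = 4; 4 < 4? NO
  n = 5: C(5, 3) = 10; 10 < 4? NO
  n = 6: C(6, 3) = 20; 20 < 4? NO
The largest n with C(n, 3) < 4 is n = 3 (where E[X] = 1/4 ≈ 0.250). Hence R(3, 3) > 3, i.e. R(3, 3) ≥ 4.

Largest n = 3; hence R(3, 3) > 3.


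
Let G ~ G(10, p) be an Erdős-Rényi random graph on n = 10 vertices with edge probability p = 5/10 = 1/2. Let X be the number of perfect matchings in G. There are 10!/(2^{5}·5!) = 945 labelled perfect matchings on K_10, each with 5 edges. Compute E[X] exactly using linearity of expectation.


K_10 has 10!/(2^{5}·5!) = 945 labelled perfect matchings.
For each such perfect matching H, let X_H = 1 if all 5 edges of H are present in G. Then P[X_H = 1] = p^{5} = (1/2)^{5} = 1/32.
By linearity of expectation: E[X] = Σ_H E[X_H] = 945 · p^{5} = 945 · 1/32 = 945/32.
Numerically: E[X] ≈ 29.5.

E[X] = 945 · (1/2)^{5} = 945/32 ≈ 29.5.


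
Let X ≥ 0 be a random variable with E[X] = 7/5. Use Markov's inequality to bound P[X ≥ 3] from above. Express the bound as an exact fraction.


μ = E[X] = 7/5, a = 3.
Markov: P[X ≥ 3] ≤ μ/a = (7/5)/3 = 7/15.
Numerically: ≈ 0.466667.
(Since a = 3 > μ = 1.400000, the bound 7/15 is < 1 and informative.)

P[X ≥ 3] ≤ 7/15 ≈ 0.466667.


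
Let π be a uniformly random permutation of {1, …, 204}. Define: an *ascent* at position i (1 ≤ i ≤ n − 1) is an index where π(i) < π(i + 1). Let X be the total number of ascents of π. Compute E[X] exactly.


Write X = Σ X_I over i = 1, …, 203, with X_I the indicator of one ascent.
There are 203 indicators.
For each fixed i, the pair (π(i), π(i+1)) is a uniformly random ordered pair of distinct values from {1, …, 204}; by symmetry P[π(i) < π(i+1)] = 1/2.
By linearity: E[X] = 203 · (1/2) = (204 − 1) · (1/2) = 203/2 ≈ 101.50000.

E[X] = 203/2 = 101.50000.


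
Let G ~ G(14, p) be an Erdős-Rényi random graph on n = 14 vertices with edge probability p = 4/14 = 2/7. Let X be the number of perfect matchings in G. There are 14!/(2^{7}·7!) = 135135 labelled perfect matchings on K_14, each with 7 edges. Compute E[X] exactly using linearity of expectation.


K_14 has 14!/(2^{7}·7!) = 135135 labelled perfect matchings.
For each such perfect matching H, let X_H = 1 if all 7 edges of H are present in G. Then P[X_H = 1] = p^{7} = (2/7)^{7} = 128/823543.
By linearity of expectation: E[X] = Σ_H E[X_H] = 135135 · p^{7} = 135135 · 128/823543 = 2471040/117649.
Numerically: E[X] ≈ 21.003.

E[X] = 135135 · (2/7)^{7} = 2471040/117649 ≈ 21.003.


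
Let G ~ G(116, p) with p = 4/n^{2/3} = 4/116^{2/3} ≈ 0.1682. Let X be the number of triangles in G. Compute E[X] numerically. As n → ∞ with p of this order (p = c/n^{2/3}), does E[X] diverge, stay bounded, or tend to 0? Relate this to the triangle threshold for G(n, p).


Number of potential triangles: C(116, 3) = 253460.
Each occurs with probability p³ ≈ (0.1682)³ ≈ 4.756243e-03.
By linearity: E[X] = C(116, 3)·p³ ≈ 253460 · 4.756243e-03 ≈ 1205.5172.
Since α = 2/3 < 1, p = c/n^{2/3} ≫ 1/n is above the triangle threshold p ~ 1/n. Asymptotically E[X] ~ (c³/6)·n^{3(1−α)} = (4³/6)·n^{1} → ∞; triangles are abundant w.h.p.

E[X] ≈ 1205.5172; in regime p = Θ(1/n^{2/3}) E[X] diverges (above the triangle threshold p ~ 1/n).


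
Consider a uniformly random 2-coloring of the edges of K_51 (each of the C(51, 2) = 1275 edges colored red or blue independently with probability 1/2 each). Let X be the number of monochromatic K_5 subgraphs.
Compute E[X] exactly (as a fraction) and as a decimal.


Let X = Σ_S X_S over the C(51, 5) = 2349060 subsets S of size 5, where X_S = 1 if the K_5 on S is monochromatic.
For a fixed S, the K_5 on S has C(5, 2) = 10 edges. P[all 10 edges red] = (1/2)^10, and likewise for blue, so P[monochromatic] = 2·(1/2)^10 = 2^{1 − 10} = 1/512.
By linearity of expectation: E[X] = C(51, 5) · 2^{1 − 10} = 2349060 · 1/512 = 587265/128.
Numerically: E[X] ≈ 4588.0078.

E[X] = C(51,5)·2^(1−C(5,2)) = 587265/128 ≈ 4588.0078.


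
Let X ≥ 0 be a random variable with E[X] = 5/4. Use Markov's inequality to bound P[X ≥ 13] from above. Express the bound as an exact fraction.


μ = E[X] = 5/4, a = 13.
Markov: P[X ≥ 13] ≤ μ/a = (5/4)/13 = 5/52.
Numerically: ≈ 0.09615.
(Since a = 13 > μ = 1.25000, the bound 5/52 is < 1 and informative.)

P[X ≥ 13] ≤ 5/52 ≈ 0.09615.


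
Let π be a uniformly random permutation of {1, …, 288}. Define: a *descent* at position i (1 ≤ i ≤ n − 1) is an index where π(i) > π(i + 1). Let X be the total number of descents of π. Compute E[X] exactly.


Write X = Σ X_I over i = 1, …, 287, with X_I the indicator of one descent.
There are 287 indicators.
For each fixed i, the pair (π(i), π(i+1)) is a uniformly random ordered pair of distinct values from {1, …, 288}; by symmetry P[π(i) > π(i+1)] = 1/2.
By linearity: E[X] = 287 · (1/2) = (288 − 1) · (1/2) = 287/2 ≈ 143.50000.

E[X] = 287/2 = 143.50000.


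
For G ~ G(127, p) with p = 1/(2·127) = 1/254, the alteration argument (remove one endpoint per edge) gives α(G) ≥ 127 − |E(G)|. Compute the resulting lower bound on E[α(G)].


E[|E(G)|] = C(127, 2)·p = 8001 · (1/254) = 63/2.
E[α(G)] ≥ n − E[|E(G)|] = 127 − 63/2 = 191/2.
Numerically: ≈ 95.500000.
(This is only a lower bound; the true E[α(G)] may be larger.)

E[α(G)] ≥ 191/2 ≈ 95.500000.


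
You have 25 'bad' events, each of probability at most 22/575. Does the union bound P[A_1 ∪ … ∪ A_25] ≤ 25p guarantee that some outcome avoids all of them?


Union bound: P[∪_{i=1}^{25} A_i] ≤ Σ_i P[A_i] ≤ 25·p = 25·(22/575) = 22/23.
Numerically: 22/23 ≈ 0.9565217.
Is 22/23 < 1? YES.
Since P[∪ A_i] ≤ 22/23 < 1, the complement has P[∩ A_i^c] ≥ 1 − 22/23 = 1/23 > 0, so some outcome avoids every A_i.

25·p = 22/23 ≈ 0.9565217; existence CERTIFIED by the union bound.


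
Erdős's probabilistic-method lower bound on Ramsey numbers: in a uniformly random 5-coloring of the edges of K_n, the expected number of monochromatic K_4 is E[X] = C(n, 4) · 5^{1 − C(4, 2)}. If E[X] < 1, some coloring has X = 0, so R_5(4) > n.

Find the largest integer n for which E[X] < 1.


We need C(n, 4) · 5^{1 − 6} < 1, i.e. C(n, 4) < 5^{6 − 1} = 3125.
Check values of n near the boundary:
  n = 16: C(16, 4) = 1820; 1820 < 3125? YES
  n = 17: C(17, 4) = 2380; 2380 < 3125? YES
  n = 18: C(18, 4) = 3060; 3060 < 3125? YES
  n = 19: C(19, 4) = 3876; 3876 < 3125? NO
The largest n with C(n, 4) < 3125 is n = 18 (where E[X] = 612/625 ≈ 0.9792). Hence R_5(4) > 18, i.e. R_5(4) ≥ 19.

Largest n = 18; hence R_5(4) > 18.


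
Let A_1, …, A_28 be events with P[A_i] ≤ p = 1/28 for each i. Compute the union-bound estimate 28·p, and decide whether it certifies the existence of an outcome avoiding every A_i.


Union bound: P[∪_{i=1}^{28} A_i] ≤ Σ_i P[A_i] ≤ 28·p = 28·(1/28) = 1.
Numerically: 1 ≈ 1.000000.
Is 1 < 1? NO.
Since the bound 1 is ≥ 1, the union bound is uninformative here; it does NOT by itself certify existence.

28·p = 1 ≈ 1.000000; existence NOT certified by the union bound.


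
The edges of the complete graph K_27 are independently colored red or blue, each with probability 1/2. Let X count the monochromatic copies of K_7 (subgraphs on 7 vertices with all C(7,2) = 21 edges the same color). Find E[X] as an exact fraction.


Let X = Σ_S X_S over the C(27, 7) = 888030 subsets S of size 7, where X_S = 1 if the K_7 on S is monochromatic.
For a fixed S, the K_7 on S has C(7, 2) = 21 edges. P[all 21 edges red] = (1/2)^21, and likewise for blue, so P[monochromatic] = 2·(1/2)^21 = 2^{1 − 21} = 1/1048576.
By linearity of expectation: E[X] = C(27, 7) · 2^{1 − 21} = 888030 · 1/1048576 = 444015/524288.
Numerically: E[X] ≈ 0.846891.

E[X] = C(27,7)·2^(1−C(7,2)) = 444015/524288 ≈ 0.846891.


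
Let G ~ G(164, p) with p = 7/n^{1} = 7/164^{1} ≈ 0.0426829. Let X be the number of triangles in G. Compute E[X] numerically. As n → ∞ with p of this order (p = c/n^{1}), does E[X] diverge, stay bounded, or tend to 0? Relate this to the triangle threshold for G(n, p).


Number of potential triangles: C(164, 3) = 721764.
Each occurs with probability p³ ≈ (0.0426829)³ ≈ 7.77611323e-05.
By linearity: E[X] = C(164, 3)·p³ ≈ 721764 · 7.77611323e-05 ≈ 56.125186.
Here α = 1, so p = 7/n is exactly at the triangle threshold p ~ 1/n. Asymptotically E[X] → c³/6 = 7³/6 = 343/6 ≈ 57.166667, a bounded constant. In this regime the triangle count is asymptotically Poisson(c³/6).

E[X] ≈ 56.125186; in regime p = Θ(1/n^{1}) E[X] stays bounded (at the triangle threshold p ~ 1/n).


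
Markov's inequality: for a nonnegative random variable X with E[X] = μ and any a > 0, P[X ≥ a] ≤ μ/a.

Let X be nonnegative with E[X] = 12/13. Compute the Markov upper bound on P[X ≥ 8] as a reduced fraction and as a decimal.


μ = E[X] = 12/13, a = 8.
Markov: P[X ≥ 8] ≤ μ/a = (12/13)/8 = 3/26.
Numerically: ≈ 0.1154.
(Since a = 8 > μ = 0.9231, the bound 3/26 is < 1 and informative.)

P[X ≥ 8] ≤ 3/26 ≈ 0.1154.


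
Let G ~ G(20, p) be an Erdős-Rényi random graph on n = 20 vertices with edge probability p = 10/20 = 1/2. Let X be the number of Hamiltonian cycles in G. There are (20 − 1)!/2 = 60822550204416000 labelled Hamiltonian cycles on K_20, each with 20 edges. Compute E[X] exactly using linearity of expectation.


K_20 has (20 − 1)!/2 = 60822550204416000 labelled Hamiltonian cycles.
For each such Hamiltonian cycle H, let X_H = 1 if all 20 edges of H are present in G. Then P[X_H = 1] = p^{20} = (1/2)^{20} = 1/1048576.
Summing the indicators: E[X] = Σ_H E[X_H] = 60822550204416000 · p^{20} = 60822550204416000 · 1/1048576 = 1856156927625/32.
Numerically: E[X] ≈ 5.8e+10.

E[X] = 60822550204416000 · (1/2)^{20} = 1856156927625/32 ≈ 5.8e+10.
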